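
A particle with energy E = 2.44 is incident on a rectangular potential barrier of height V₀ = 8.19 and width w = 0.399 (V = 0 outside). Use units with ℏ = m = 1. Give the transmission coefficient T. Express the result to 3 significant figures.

T = 0.204

Since E < V₀ the interior solution is evanescent with decay constant κ = √(2m(V₀ − E))/ℏ = 3.391.
κw = 1.353, sinh(κw) = 1.805.
The exact tunnelling result is T⁻¹ = 1 + V₀² sinh²(κw) / [4E(V₀ − E)] = 4.896, so T = 0.204.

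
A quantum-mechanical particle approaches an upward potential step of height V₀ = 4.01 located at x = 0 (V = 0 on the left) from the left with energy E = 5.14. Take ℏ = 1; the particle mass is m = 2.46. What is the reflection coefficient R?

R = 0.131

The wavenumbers are k₁ = √(2mE)/ℏ = 5.029 on the left and k₂ = √(2m(E − V₀))/ℏ = 2.358 on the right.
Continuity of ψ and ψ′ at the step yields the reflection amplitude r = (k₁ − k₂)/(k₁ + k₂) = 0.3616; thus R = |r|² = 0.1307, T = 0.8693.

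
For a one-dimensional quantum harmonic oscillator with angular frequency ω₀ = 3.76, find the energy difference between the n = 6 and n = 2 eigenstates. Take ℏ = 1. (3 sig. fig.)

ΔE = 15.0

E_n = ℏω₀(n + ½), so ΔE = (6 − 2) ℏω₀ = 4 × 3.76 = 15.04.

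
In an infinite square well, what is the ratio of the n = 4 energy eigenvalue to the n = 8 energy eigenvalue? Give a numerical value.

0.25

Since E_n ∝ n², the ratio is (4/8)² = 0.25.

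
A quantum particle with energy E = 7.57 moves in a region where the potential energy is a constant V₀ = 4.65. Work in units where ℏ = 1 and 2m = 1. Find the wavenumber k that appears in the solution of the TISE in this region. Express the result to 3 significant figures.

k = 1.71

With E > V₀ the solution is oscillatory, ψ ∝ e^{±ikx} with k = √(2m(E − V₀))/ℏ.
k = √(2 × 0.5 × 2.92) = 1.709.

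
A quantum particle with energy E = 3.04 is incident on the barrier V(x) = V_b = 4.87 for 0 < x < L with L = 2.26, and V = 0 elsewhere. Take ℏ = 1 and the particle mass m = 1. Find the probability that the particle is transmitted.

Since E < V_b the interior solution is evanescent with decay constant κ = √(2m(V_b − E))/ℏ = 1.913.
κL = 4.324, sinh(κL) = 37.72.
The exact tunnelling result is T⁻¹ = 1 + V_b² sinh²(κL) / [4E(V_b − E)] = 1518, so T = 0.000659.

T = 0.000659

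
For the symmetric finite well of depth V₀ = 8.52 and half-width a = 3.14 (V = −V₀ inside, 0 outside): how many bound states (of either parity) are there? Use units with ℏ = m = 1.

N = 9

Define the well-strength parameter z₀ = (a/ℏ)√(2mV₀) = 3.14 × √(2·1·8.52) = 12.96.
The even/odd transcendental equations gain one root per π/2 in z₀, giving N = 1 + ⌊2z₀/π⌋ = 1 + ⌊8.252⌋ = 9.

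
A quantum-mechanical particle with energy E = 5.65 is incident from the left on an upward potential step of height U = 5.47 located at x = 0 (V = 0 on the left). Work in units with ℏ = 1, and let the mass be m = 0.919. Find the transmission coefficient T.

On each side the TISE gives plane waves with k = √(2m(E − V))/ℏ: k₁ = √(2·0.919·5.65) = 3.223, k₂ = √(2·0.919·0.18) = 0.5752.
Continuity of ψ and ψ′ at the step yields the reflection amplitude r = (k₁ − k₂)/(k₁ + k₂) = 0.6971; thus R = |r|² = 0.4859, T = 0.5141.

T = 0.514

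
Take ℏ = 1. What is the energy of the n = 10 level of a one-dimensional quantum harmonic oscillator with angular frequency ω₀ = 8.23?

E = 86.4

The oscillator eigenvalues are E_n = ℏω₀(n + ½), so E_10 = 8.23 × 10.5 = 86.42.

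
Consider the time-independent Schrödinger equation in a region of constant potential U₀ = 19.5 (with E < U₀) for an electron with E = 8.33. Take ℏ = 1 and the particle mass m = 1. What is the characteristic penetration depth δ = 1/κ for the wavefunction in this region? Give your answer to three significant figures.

Since E < U₀ the TISE in this region is ψ'' = κ²ψ with κ = √(2m(U₀ − E))/ℏ.
κ = √(2 × 1 × 11.17) = 4.727. The penetration depth is δ = 1/κ = 0.212.

δ = 0.212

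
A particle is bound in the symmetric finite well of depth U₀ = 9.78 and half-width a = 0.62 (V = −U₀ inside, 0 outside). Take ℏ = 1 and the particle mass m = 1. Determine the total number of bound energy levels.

Define the well-strength parameter z₀ = (a/ℏ)√(2mU₀) = 0.62 × √(2·1·9.78) = 2.742.
The even/odd transcendental equations gain one root per π/2 in z₀, giving N = 1 + ⌊2z₀/π⌋ = 1 + ⌊1.746⌋ = 2.

N = 2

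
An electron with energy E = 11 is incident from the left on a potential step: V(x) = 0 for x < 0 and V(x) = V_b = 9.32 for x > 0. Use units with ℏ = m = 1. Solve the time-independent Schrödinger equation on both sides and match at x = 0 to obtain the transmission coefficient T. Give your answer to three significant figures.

On each side the TISE gives plane waves with k = √(2m(E − V))/ℏ: k₁ = √(2·1·11) = 4.690, k₂ = √(2·1·1.68) = 1.833.
Matching ψ and ψ′ at x = 0 gives r = (k₁ − k₂)/(k₁ + k₂), so R = r² = 0.1919 and T = 1 − R = 0.8081.

T = 0.808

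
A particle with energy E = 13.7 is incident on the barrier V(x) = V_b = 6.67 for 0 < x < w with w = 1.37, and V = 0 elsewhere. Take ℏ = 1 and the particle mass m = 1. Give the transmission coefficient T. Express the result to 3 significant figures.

T = 0.913

E > V_b: inside the barrier k₂ = √(2m(E − V_b))/ℏ = 3.750, k₂w = 5.137.
T = [1 + V_b² sin²(k₂w) / (4E(E − V_b))]⁻¹ = 1/1.096 = 0.913.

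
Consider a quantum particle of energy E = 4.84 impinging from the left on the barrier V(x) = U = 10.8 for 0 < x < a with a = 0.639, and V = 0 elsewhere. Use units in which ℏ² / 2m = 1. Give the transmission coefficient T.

T = 0.161

Since E < U the interior solution is evanescent with decay constant κ = √(2m(U − E))/ℏ = 2.441.
κa = 1.560, sinh(κa) = 2.274.
Matching ψ, ψ′ at both faces gives T = [1 + U² sinh²(κa) / (4E(U − E))]⁻¹ = 1/6.229 = 0.161.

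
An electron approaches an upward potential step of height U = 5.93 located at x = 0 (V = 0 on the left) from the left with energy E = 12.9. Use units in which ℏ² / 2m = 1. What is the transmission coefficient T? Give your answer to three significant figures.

T = 0.977

On each side the TISE gives plane waves with k = √(2m(E − V))/ℏ: k₁ = √(2·½·12.9) = 3.592, k₂ = √(2·½·6.97) = 2.640.
Continuity of ψ and ψ′ at the step yields the reflection amplitude r = (k₁ − k₂)/(k₁ + k₂) = 0.1527; thus R = |r|² = 0.02332, T = 0.9767.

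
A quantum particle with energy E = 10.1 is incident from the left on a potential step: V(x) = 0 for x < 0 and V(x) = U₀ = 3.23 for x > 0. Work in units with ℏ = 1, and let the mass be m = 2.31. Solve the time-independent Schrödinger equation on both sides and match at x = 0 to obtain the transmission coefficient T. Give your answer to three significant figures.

The wavenumbers are k₁ = √(2mE)/ℏ = 6.831 on the left and k₂ = √(2m(E − U₀))/ℏ = 5.634 on the right.
Matching ψ and ψ′ at x = 0 gives r = (k₁ − k₂)/(k₁ + k₂), so R = r² = 0.009225 and T = 1 − R = 0.9908.

T = 0.991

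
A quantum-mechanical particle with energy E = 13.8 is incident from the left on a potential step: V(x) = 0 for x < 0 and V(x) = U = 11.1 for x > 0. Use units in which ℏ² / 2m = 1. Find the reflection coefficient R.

R = 0.149

The wavenumbers are k₁ = √(2mE)/ℏ = 3.715 on the left and k₂ = √(2m(E − U))/ℏ = 1.643 on the right.
Matching ψ and ψ′ at x = 0 gives r = (k₁ − k₂)/(k₁ + k₂), so R = r² = 0.1495 and T = 1 − R = 0.8505.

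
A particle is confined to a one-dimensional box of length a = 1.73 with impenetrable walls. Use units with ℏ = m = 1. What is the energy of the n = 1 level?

Requiring ψ(0) = ψ(a) = 0 quantises k = nπ/a, hence E_n = ℏ²k²/2m = n²π²ℏ²/(2ma²).
E_1 = 1² × π² / (2 × 1 × 1.73²) = 1.649.

E = 1.65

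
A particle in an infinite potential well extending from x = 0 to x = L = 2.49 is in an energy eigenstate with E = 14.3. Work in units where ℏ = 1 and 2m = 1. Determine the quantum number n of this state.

From E_n = n²π²ℏ²/(2mL²) invert to n = √(2mL²E)/(πℏ).
n = (2.49/π) × √(2 × 0.5 × 14.3) = 2.997 → n = 3.

n = 3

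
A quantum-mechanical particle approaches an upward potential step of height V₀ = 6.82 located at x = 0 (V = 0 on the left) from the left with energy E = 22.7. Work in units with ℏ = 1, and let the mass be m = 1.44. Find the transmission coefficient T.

T = 0.992

The wavenumbers are k₁ = √(2mE)/ℏ = 8.086 on the left and k₂ = √(2m(E − V₀))/ℏ = 6.763 on the right.
Continuity of ψ and ψ′ at the step yields the reflection amplitude r = (k₁ − k₂)/(k₁ + k₂) = 0.08909; thus R = |r|² = 0.007937, T = 0.9921.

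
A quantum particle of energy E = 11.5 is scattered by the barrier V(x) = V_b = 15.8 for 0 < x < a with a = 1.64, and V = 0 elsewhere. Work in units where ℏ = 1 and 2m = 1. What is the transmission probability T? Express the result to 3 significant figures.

T = 0.00352

Since E < V_b the interior solution is evanescent with decay constant κ = √(2m(V_b − E))/ℏ = 2.074.
κa = 3.401, sinh(κa) = 14.98.
The exact tunnelling result is T⁻¹ = 1 + V_b² sinh²(κa) / [4E(V_b − E)] = 284.1, so T = 0.00352.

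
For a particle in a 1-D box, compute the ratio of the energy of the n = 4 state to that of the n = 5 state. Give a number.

0.64

Since E_n ∝ n², the ratio is (4/5)² = 0.64.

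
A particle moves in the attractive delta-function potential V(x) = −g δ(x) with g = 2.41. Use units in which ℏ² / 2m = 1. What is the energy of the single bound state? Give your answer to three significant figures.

For x ≠ 0 the bound state is ψ ∝ e^{−κ|x|}; integrating the TISE across the delta gives the cusp condition 2κ = 2mg/ℏ², so κ = 1.205.
Then E = −ℏ²κ²/(2m) = −mg²/(2ℏ²) = -1.452.

E = -1.45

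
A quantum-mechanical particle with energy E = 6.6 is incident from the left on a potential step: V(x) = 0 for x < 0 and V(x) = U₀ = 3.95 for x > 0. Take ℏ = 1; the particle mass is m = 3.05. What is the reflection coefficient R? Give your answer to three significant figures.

R = 0.0503

The wavenumbers are k₁ = √(2mE)/ℏ = 6.345 on the left and k₂ = √(2m(E − U₀))/ℏ = 4.021 on the right.
Matching ψ and ψ′ at x = 0 gives r = (k₁ − k₂)/(k₁ + k₂), so R = r² = 0.05029 and T = 1 − R = 0.9497.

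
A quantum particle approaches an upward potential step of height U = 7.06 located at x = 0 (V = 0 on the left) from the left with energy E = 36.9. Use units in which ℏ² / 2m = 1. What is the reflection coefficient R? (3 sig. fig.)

The wavenumbers are k₁ = √(2mE)/ℏ = 6.075 on the left and k₂ = √(2m(E − U))/ℏ = 5.463 on the right.
Continuity of ψ and ψ′ at the step yields the reflection amplitude r = (k₁ − k₂)/(k₁ + k₂) = 0.05304; thus R = |r|² = 0.002813, T = 0.9972.

R = 0.00281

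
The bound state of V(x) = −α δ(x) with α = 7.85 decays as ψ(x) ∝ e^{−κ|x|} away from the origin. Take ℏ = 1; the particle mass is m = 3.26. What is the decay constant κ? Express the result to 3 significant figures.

Integrate −(ℏ²/2m)ψ'' − αδ(x)ψ = Eψ from −ε to +ε: the ψ'' term gives ψ'(0⁺) − ψ'(0⁻) and the δ term gives −(2mα/ℏ²)ψ(0).
With ψ ∝ e^{−κ|x|} this yields −2κ = −2mα/ℏ², so κ = mα/ℏ² = 25.59.

κ = 25.6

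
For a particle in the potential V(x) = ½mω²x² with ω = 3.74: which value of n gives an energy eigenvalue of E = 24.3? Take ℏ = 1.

n = 6

Invert E_n = (n + ½)ℏω: n = E/ℏω − ½ = 5.997, so n = 6.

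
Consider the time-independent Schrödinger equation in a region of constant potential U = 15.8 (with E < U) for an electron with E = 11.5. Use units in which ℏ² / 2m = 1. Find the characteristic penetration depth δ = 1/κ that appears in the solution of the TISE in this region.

δ = 0.482

Since E < U the TISE in this region is ψ'' = κ²ψ with κ = √(2m(U − E))/ℏ.
κ = √(2 × 0.5 × 4.3) = 2.074. The penetration depth is δ = 1/κ = 0.482.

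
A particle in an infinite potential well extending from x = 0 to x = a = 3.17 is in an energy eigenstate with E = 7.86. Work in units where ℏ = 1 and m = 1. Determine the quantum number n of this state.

n = 4

From E_n = n²π²ℏ²/(2ma²) invert to n = √(2ma²E)/(πℏ).
n = (3.17/π) × √(2 × 1 × 7.86) = 4.001 → n = 4.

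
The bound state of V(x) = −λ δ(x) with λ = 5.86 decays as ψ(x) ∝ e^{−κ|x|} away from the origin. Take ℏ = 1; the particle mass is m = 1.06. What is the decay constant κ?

κ = 6.21

Integrating the TISE across x = 0 gives the cusp condition ψ'(0⁺) − ψ'(0⁻) = −(2mλ/ℏ²)ψ(0).
With ψ ∝ e^{−κ|x|} this yields −2κ = −2mλ/ℏ², so κ = mλ/ℏ² = 6.212.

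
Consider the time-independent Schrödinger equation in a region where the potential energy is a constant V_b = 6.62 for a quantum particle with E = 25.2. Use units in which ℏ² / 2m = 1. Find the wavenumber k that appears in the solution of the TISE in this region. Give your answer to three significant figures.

With E > V_b the solution is oscillatory, ψ ∝ e^{±ikx} with k = √(2m(E − V_b))/ℏ.
k = √(2 × 0.5 × 18.58) = 4.310.

k = 4.31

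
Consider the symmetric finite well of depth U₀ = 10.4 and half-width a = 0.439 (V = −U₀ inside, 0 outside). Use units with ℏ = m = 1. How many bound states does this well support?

The dimensionless depth is z₀ = a√(2mU₀)/ℏ = 0.439 × √(20.80) = 2.002.
A new bound state (alternating even/odd) appears each time z₀ passes a multiple of π/2, so N = ⌊2z₀/π⌋ + 1 = ⌊1.275⌋ + 1 = 2.

N = 2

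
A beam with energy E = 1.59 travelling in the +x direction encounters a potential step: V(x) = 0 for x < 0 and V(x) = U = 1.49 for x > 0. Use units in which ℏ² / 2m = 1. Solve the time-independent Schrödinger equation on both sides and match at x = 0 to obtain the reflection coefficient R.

On each side the TISE gives plane waves with k = √(2m(E − V))/ℏ: k₁ = √(2·½·1.59) = 1.261, k₂ = √(2·½·0.1) = 0.3162.
Continuity of ψ and ψ′ at the step yields the reflection amplitude r = (k₁ − k₂)/(k₁ + k₂) = 0.5990; thus R = |r|² = 0.3588, T = 0.6412.

R = 0.359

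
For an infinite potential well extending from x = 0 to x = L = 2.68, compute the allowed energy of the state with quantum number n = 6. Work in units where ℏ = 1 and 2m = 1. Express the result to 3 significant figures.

E = 49.5

Requiring ψ(0) = ψ(L) = 0 quantises k = nπ/L, hence E_n = ℏ²k²/2m = n²π²ℏ²/(2mL²).
E_6 = 6² × π² / (2 × 0.5 × 2.68²) = 49.47.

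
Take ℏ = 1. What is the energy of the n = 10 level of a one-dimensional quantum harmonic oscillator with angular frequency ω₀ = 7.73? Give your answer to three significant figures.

E = 81.2

Using E_n = (n + ½)ℏω₀: E_10 = 10.5 × 7.73 = 81.17.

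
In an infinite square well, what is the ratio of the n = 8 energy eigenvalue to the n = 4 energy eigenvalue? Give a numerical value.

Since E_n ∝ n², the ratio is (8/4)² = 4.

4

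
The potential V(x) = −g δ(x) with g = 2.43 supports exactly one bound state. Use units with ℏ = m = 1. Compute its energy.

The bound state is ψ(x) = √κ e^{−κ|x|}. The derivative jump ψ'(0⁺) − ψ'(0⁻) = −(2mg/ℏ²)ψ(0) fixes κ = mg/ℏ² = 2.430.
Then E = −ℏ²κ²/(2m) = −mg²/(2ℏ²) = -2.952.

E = -2.95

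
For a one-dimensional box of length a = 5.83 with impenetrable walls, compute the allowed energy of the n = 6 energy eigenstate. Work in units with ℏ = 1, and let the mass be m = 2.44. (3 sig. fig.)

Requiring ψ(0) = ψ(a) = 0 quantises k = nπ/a, hence E_n = ℏ²k²/2m = n²π²ℏ²/(2ma²).
E_6 = 6² × π² / (2 × 2.44 × 5.83²) = 2.142.

E = 2.14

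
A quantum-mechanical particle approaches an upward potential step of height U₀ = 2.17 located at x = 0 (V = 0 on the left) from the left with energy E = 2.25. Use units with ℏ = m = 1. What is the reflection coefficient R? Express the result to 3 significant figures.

R = 0.466

The wavenumbers are k₁ = √(2mE)/ℏ = 2.121 on the left and k₂ = √(2m(E − U₀))/ℏ = 0.4000 on the right.
Continuity of ψ and ψ′ at the step yields the reflection amplitude r = (k₁ − k₂)/(k₁ + k₂) = 0.6827; thus R = |r|² = 0.4661, T = 0.5339.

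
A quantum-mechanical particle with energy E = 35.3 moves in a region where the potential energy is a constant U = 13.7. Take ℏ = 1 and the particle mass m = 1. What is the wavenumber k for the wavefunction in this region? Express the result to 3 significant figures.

With E > U the solution is oscillatory, ψ ∝ e^{±ikx} with k = √(2m(E − U))/ℏ.
k = √(2 × 1 × 21.6) = 6.573.

k = 6.57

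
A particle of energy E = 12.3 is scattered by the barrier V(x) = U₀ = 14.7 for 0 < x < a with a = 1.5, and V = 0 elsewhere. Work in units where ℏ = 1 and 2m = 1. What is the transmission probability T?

T = 0.0209

Since E < U₀ the interior solution is evanescent with decay constant κ = √(2m(U₀ − E))/ℏ = 1.549.
κa = 2.324, sinh(κa) = 5.058.
The exact tunnelling result is T⁻¹ = 1 + U₀² sinh²(κa) / [4E(U₀ − E)] = 47.82, so T = 0.0209.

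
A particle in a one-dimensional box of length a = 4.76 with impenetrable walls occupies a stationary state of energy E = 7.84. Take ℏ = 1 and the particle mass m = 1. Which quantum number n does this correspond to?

n = 6

From E_n = n²π²ℏ²/(2ma²) invert to n = √(2ma²E)/(πℏ).
n = (4.76/π) × √(2 × 1 × 7.84) = 6.000 → n = 6.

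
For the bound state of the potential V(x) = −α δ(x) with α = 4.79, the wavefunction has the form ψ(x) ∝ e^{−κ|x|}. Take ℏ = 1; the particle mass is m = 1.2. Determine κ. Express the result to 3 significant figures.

Integrate −(ℏ²/2m)ψ'' − αδ(x)ψ = Eψ from −ε to +ε: the ψ'' term gives ψ'(0⁺) − ψ'(0⁻) and the δ term gives −(2mα/ℏ²)ψ(0).
With ψ ∝ e^{−κ|x|} this yields −2κ = −2mα/ℏ², so κ = mα/ℏ² = 5.748.

κ = 5.75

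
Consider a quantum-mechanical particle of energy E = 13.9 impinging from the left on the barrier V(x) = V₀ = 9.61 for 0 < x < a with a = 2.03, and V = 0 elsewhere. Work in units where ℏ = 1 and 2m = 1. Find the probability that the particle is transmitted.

T = 0.772

Above the barrier the interior wavenumber is k₂ = √(2m(E − V₀))/ℏ = 2.071, giving phase k₂a = 4.205.
T = [1 + V₀² sin²(k₂a) / (4E(E − V₀))]⁻¹ = 1/1.296 = 0.772.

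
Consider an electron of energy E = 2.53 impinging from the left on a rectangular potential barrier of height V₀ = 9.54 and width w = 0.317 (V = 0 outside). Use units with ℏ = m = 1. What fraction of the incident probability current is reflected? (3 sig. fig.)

R = 0.739

E < V₀: inside the barrier ψ ∝ e^{±κx} with κ = √(2m(V₀ − E))/ℏ = 3.744.
κw = 1.187, sinh(κw) = 1.486.
Matching ψ, ψ′ at both faces gives T = [1 + V₀² sinh²(κw) / (4E(V₀ − E))]⁻¹ = 1/3.833 = 0.261.
R = 1 − T = 0.739.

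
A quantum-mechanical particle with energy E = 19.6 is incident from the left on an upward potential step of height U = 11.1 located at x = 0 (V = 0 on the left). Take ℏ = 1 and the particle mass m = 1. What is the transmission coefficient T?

On each side the TISE gives plane waves with k = √(2m(E − V))/ℏ: k₁ = √(2·1·19.6) = 6.261, k₂ = √(2·1·8.5) = 4.123.
Continuity of ψ and ψ′ at the step yields the reflection amplitude r = (k₁ − k₂)/(k₁ + k₂) = 0.2059; thus R = |r|² = 0.04239, T = 0.9576.

T = 0.958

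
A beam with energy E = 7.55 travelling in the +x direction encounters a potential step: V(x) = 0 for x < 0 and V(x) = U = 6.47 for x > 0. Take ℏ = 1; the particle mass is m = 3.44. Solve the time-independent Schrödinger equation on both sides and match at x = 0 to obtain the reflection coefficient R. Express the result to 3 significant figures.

R = 0.204

On each side the TISE gives plane waves with k = √(2m(E − V))/ℏ: k₁ = √(2·3.44·7.55) = 7.207, k₂ = √(2·3.44·1.08) = 2.726.
Matching ψ and ψ′ at x = 0 gives r = (k₁ − k₂)/(k₁ + k₂), so R = r² = 0.2035 and T = 1 − R = 0.7965.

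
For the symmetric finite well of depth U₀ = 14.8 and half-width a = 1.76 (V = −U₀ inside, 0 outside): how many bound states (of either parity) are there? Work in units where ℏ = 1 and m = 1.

N = 7

The dimensionless depth is z₀ = a√(2mU₀)/ℏ = 1.76 × √(29.60) = 9.575.
The even/odd transcendental equations gain one root per π/2 in z₀, giving N = 1 + ⌊2z₀/π⌋ = 1 + ⌊6.096⌋ = 7.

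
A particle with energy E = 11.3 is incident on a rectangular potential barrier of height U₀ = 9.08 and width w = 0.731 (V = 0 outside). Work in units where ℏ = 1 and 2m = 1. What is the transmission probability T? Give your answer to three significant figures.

Above the barrier the interior wavenumber is k₂ = √(2m(E − U₀))/ℏ = 1.490, giving phase k₂w = 1.089.
Matching at both interfaces gives T⁻¹ = 1 + U₀² sin²(k₂w) / [4E(E − U₀)] = 1.645, hence T = 0.608.

T = 0.608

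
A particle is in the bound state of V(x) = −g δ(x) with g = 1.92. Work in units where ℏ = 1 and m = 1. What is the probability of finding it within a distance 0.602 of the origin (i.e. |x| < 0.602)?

P = 0.901

The normalised bound state is ψ = √κ e^{−κ|x|} with κ = mg/ℏ² = 1.920.
P(|x| < d) = ∫_{−d}^{d} κ e^{−2κ|x|} dx = 1 − e^{−2κd} = 1 − e^{−2.312} = 0.9009.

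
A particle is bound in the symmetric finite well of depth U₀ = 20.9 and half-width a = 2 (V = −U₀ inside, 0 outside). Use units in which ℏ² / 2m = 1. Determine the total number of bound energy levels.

Define the well-strength parameter z₀ = (a/ℏ)√(2mU₀) = 2 × √(2·0.5·20.9) = 9.143.
A new bound state (alternating even/odd) appears each time z₀ passes a multiple of π/2, so N = ⌊2z₀/π⌋ + 1 = ⌊5.821⌋ + 1 = 6.

N = 6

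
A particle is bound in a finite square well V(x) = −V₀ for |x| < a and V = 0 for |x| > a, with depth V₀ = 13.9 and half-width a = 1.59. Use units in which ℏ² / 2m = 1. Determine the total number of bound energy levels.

Define the well-strength parameter z₀ = (a/ℏ)√(2mV₀) = 1.59 × √(2·0.5·13.9) = 5.928.
The even/odd transcendental equations gain one root per π/2 in z₀, giving N = 1 + ⌊2z₀/π⌋ = 1 + ⌊3.774⌋ = 4.

N = 4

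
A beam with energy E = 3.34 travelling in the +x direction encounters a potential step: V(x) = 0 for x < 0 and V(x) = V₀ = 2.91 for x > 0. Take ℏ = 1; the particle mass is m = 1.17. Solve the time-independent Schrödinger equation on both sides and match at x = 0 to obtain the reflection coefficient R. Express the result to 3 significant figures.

The wavenumbers are k₁ = √(2mE)/ℏ = 2.796 on the left and k₂ = √(2m(E − V₀))/ℏ = 1.003 on the right.
Continuity of ψ and ψ′ at the step yields the reflection amplitude r = (k₁ − k₂)/(k₁ + k₂) = 0.4719; thus R = |r|² = 0.2227, T = 0.7773.

R = 0.223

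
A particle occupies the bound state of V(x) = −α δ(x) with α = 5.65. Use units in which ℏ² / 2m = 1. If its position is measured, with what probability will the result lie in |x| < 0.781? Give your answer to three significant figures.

P = 0.988

The normalised bound state is ψ = √κ e^{−κ|x|} with κ = mα/ℏ² = 2.825.
P(|x| < d) = ∫_{−d}^{d} κ e^{−2κ|x|} dx = 1 − e^{−2κd} = 1 − e^{−4.413} = 0.9879.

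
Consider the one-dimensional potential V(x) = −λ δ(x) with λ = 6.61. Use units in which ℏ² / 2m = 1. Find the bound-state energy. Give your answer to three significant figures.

E = -10.9

For x ≠ 0 the bound state is ψ ∝ e^{−κ|x|}; integrating the TISE across the delta gives the cusp condition 2κ = 2mλ/ℏ², so κ = 3.305.
Then E = −ℏ²κ²/(2m) = −mλ²/(2ℏ²) = -10.92.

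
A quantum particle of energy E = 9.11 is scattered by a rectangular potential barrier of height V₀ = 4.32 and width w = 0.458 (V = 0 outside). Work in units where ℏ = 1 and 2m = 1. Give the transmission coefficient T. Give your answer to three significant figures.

Above the barrier the interior wavenumber is k₂ = √(2m(E − V₀))/ℏ = 2.189, giving phase k₂w = 1.002.
T = [1 + V₀² sin²(k₂w) / (4E(E − V₀))]⁻¹ = 1/1.076 = 0.929.

T = 0.929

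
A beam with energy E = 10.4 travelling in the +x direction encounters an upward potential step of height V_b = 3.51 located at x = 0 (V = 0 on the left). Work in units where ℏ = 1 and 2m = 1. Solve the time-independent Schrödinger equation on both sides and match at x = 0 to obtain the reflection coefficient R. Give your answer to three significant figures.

The wavenumbers are k₁ = √(2mE)/ℏ = 3.225 on the left and k₂ = √(2m(E − V_b))/ℏ = 2.625 on the right.
Matching ψ and ψ′ at x = 0 gives r = (k₁ − k₂)/(k₁ + k₂), so R = r² = 0.01052 and T = 1 − R = 0.9895.

R = 0.0105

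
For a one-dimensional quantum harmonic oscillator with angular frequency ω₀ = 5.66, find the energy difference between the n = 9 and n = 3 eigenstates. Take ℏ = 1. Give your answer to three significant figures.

ΔE = 34.0

E_n = ℏω₀(n + ½), so ΔE = (9 − 3) ℏω₀ = 6 × 5.66 = 33.96.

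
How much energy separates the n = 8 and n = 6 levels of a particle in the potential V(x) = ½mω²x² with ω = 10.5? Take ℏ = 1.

E_n = ℏω(n + ½), so ΔE = (8 − 6) ℏω = 2 × 10.5 = 21.00.

ΔE = 21.0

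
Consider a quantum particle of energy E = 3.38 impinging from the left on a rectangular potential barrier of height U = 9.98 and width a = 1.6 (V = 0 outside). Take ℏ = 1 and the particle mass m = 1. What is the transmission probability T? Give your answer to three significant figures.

E < U: inside the barrier ψ ∝ e^{±κx} with κ = √(2m(U − E))/ℏ = 3.633.
κa = 5.813, sinh(κa) = 167.3.
Matching ψ, ψ′ at both faces gives T = [1 + U² sinh²(κa) / (4E(U − E))]⁻¹ = 1/31250 = 0.0000320.

T = 0.0000320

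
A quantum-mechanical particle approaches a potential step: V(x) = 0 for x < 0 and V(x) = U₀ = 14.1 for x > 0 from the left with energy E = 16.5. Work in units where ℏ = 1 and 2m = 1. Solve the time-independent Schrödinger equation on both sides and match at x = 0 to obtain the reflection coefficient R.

R = 0.201

The wavenumbers are k₁ = √(2mE)/ℏ = 4.062 on the left and k₂ = √(2m(E − U₀))/ℏ = 1.549 on the right.
Matching ψ and ψ′ at x = 0 gives r = (k₁ − k₂)/(k₁ + k₂), so R = r² = 0.2005 and T = 1 − R = 0.7995.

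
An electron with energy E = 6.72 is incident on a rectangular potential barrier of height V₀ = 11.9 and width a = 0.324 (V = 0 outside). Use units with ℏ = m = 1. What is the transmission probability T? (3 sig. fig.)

E < V₀: inside the barrier ψ ∝ e^{±κx} with κ = √(2m(V₀ − E))/ℏ = 3.219.
κa = 1.043, sinh(κa) = 1.242.
The exact tunnelling result is T⁻¹ = 1 + V₀² sinh²(κa) / [4E(V₀ − E)] = 2.570, so T = 0.389.

T = 0.389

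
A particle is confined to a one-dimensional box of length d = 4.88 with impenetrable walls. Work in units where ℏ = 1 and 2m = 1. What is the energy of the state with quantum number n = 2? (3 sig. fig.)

E = 1.66

The infinite-well eigenfunctions ψ_n = √(2/d) sin(nπx/d) vanish at both walls, giving E_n = n²π²ℏ²/(2md²).
E_2 = 2² × π² / (2 × 0.5 × 4.88²) = 1.658.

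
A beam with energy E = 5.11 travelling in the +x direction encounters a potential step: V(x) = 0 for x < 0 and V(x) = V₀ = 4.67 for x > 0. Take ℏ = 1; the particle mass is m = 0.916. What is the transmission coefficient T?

T = 0.702

The wavenumbers are k₁ = √(2mE)/ℏ = 3.060 on the left and k₂ = √(2m(E − V₀))/ℏ = 0.8978 on the right.
Continuity of ψ and ψ′ at the step yields the reflection amplitude r = (k₁ − k₂)/(k₁ + k₂) = 0.5463; thus R = |r|² = 0.2984, T = 0.7016.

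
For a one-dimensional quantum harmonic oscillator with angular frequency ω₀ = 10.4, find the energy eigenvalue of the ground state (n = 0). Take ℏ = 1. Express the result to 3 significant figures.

E = 5.20

Using E_n = (n + ½)ℏω₀: E_0 = 0.5 × 10.4 = 5.200.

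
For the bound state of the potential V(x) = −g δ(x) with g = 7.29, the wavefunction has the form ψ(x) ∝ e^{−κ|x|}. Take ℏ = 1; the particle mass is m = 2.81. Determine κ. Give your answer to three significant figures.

Integrating the TISE across x = 0 gives the cusp condition ψ'(0⁺) − ψ'(0⁻) = −(2mg/ℏ²)ψ(0).
With ψ ∝ e^{−κ|x|} this yields −2κ = −2mg/ℏ², so κ = mg/ℏ² = 20.48.

κ = 20.5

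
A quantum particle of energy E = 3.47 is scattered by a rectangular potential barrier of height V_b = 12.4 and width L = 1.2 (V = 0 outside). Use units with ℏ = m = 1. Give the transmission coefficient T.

T = 0.000127

Since E < V_b the interior solution is evanescent with decay constant κ = √(2m(V_b − E))/ℏ = 4.226.
κL = 5.071, sinh(κL) = 79.69.
Matching ψ, ψ′ at both faces gives T = [1 + V_b² sinh²(κL) / (4E(V_b − E))]⁻¹ = 1/7879 = 0.000127.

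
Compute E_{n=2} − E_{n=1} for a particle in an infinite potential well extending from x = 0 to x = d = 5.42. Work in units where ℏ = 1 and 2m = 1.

E_n = n²π²ℏ²/(2md²), so ΔE = (2² − 1²) π²ℏ²/(2md²).
ΔE = 3 × π² / (2 × 0.5 × 5.42²) = 1.008.

ΔE = 1.01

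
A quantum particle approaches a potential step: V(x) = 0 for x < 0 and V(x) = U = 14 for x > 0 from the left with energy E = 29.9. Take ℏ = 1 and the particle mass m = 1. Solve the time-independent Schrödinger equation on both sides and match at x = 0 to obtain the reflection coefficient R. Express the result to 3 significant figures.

On each side the TISE gives plane waves with k = √(2m(E − V))/ℏ: k₁ = √(2·1·29.9) = 7.733, k₂ = √(2·1·15.9) = 5.639.
Matching ψ and ψ′ at x = 0 gives r = (k₁ − k₂)/(k₁ + k₂), so R = r² = 0.02452 and T = 1 − R = 0.9755.

R = 0.0245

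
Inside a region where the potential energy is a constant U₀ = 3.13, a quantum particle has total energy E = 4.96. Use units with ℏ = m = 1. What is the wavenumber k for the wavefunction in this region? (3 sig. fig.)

With E > U₀ the solution is oscillatory, ψ ∝ e^{±ikx} with k = √(2m(E − U₀))/ℏ.
k = √(2 × 1 × 1.83) = 1.913.

k = 1.91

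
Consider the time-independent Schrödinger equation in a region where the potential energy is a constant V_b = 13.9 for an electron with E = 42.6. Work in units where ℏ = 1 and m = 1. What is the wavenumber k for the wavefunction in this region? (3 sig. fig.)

With E > V_b the solution is oscillatory, ψ ∝ e^{±ikx} with k = √(2m(E − V_b))/ℏ.
k = √(2 × 1 × 28.7) = 7.576.

k = 7.58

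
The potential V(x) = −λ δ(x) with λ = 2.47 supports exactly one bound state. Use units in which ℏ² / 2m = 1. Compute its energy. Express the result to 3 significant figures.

The bound state is ψ(x) = √κ e^{−κ|x|}. The derivative jump ψ'(0⁺) − ψ'(0⁻) = −(2mλ/ℏ²)ψ(0) fixes κ = mλ/ℏ² = 1.235.
Then E = −ℏ²κ²/(2m) = −mλ²/(2ℏ²) = -1.525.

E = -1.53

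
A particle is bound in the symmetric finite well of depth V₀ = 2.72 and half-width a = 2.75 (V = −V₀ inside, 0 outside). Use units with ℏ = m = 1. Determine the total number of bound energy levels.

The dimensionless depth is z₀ = a√(2mV₀)/ℏ = 2.75 × √(5.440) = 6.414.
The even/odd transcendental equations gain one root per π/2 in z₀, giving N = 1 + ⌊2z₀/π⌋ = 1 + ⌊4.083⌋ = 5.

N = 5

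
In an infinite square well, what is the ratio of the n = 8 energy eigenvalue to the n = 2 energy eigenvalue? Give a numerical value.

Since E_n ∝ n², the ratio is (8/2)² = 16.

16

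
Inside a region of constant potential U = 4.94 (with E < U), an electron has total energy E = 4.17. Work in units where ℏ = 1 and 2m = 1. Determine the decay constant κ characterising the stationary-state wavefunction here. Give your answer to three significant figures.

κ = 0.877

Since E < U the TISE in this region is ψ'' = κ²ψ with κ = √(2m(U − E))/ℏ.
κ = √(2 × 0.5 × 0.77) = 0.8775.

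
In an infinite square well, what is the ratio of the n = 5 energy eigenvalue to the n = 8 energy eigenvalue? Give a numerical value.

Since E_n ∝ n², the ratio is (5/8)² = 0.390625.

0.390625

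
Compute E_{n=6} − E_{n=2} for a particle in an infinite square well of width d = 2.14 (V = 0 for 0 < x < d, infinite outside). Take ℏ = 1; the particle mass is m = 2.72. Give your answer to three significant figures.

ΔE = 12.7

E_n = n²π²ℏ²/(2md²), so ΔE = (6² − 2²) π²ℏ²/(2md²).
ΔE = 32 × π² / (2 × 2.72 × 2.14²) = 12.68.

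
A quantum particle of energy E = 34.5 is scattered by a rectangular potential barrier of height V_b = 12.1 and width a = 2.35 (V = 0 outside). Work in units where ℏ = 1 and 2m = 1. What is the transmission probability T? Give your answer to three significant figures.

Above the barrier the interior wavenumber is k₂ = √(2m(E − V_b))/ℏ = 4.733, giving phase k₂a = 11.12.
T = [1 + V_b² sin²(k₂a) / (4E(E − V_b))]⁻¹ = 1/1.047 = 0.955.

T = 0.955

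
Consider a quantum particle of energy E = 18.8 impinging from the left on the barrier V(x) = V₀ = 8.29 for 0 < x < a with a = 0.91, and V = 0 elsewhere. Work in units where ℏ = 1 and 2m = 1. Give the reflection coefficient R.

Above the barrier the interior wavenumber is k₂ = √(2m(E − V₀))/ℏ = 3.242, giving phase k₂a = 2.950.
T = [1 + V₀² sin²(k₂a) / (4E(E − V₀))]⁻¹ = 1/1.003 = 0.997.
R = 1 − T = 0.00314.

R = 0.00314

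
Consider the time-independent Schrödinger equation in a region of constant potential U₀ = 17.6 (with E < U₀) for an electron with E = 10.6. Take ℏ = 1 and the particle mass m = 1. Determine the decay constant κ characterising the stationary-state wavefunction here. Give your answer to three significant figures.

Since E < U₀ the TISE in this region is ψ'' = κ²ψ with κ = √(2m(U₀ − E))/ℏ.
κ = √(2 × 1 × 7) = 3.742.

κ = 3.74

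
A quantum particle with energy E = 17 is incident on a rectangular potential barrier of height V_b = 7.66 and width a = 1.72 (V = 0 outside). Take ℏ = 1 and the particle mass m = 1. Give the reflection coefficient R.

R = 0.0715

E > V_b: inside the barrier k₂ = √(2m(E − V_b))/ℏ = 4.322, k₂a = 7.434.
Matching at both interfaces gives T⁻¹ = 1 + V_b² sin²(k₂a) / [4E(E − V_b)] = 1.077, hence T = 0.928.
R = 1 − T = 0.0715.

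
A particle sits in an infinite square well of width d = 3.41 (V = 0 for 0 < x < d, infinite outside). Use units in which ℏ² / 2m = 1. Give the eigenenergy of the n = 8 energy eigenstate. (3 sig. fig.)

Requiring ψ(0) = ψ(d) = 0 quantises k = nπ/d, hence E_n = ℏ²k²/2m = n²π²ℏ²/(2md²).
E_8 = 8² × π² / (2 × 0.5 × 3.41²) = 54.32.

E = 54.3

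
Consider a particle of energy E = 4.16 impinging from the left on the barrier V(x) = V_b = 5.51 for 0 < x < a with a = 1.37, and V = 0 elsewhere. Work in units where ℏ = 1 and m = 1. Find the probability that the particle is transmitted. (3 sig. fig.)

T = 0.0325

E < V_b: inside the barrier ψ ∝ e^{±κx} with κ = √(2m(V_b − E))/ℏ = 1.643.
κa = 2.251, sinh(κa) = 4.697.
The exact tunnelling result is T⁻¹ = 1 + V_b² sinh²(κa) / [4E(V_b − E)] = 30.81, so T = 0.0325.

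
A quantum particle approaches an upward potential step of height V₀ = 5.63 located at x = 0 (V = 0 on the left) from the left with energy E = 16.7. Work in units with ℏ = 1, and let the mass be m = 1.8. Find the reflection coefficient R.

R = 0.0105

On each side the TISE gives plane waves with k = √(2m(E − V))/ℏ: k₁ = √(2·1.8·16.7) = 7.754, k₂ = √(2·1.8·11.07) = 6.313.
Continuity of ψ and ψ′ at the step yields the reflection amplitude r = (k₁ − k₂)/(k₁ + k₂) = 0.1024; thus R = |r|² = 0.01049, T = 0.9895.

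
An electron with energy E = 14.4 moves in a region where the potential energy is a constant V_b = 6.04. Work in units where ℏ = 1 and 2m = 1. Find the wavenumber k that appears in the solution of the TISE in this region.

k = 2.89

With E > V_b the solution is oscillatory, ψ ∝ e^{±ikx} with k = √(2m(E − V_b))/ℏ.
k = √(2 × 0.5 × 8.36) = 2.891.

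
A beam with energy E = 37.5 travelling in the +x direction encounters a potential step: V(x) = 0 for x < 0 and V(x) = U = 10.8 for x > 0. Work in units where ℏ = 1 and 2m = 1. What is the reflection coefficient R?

The wavenumbers are k₁ = √(2mE)/ℏ = 6.124 on the left and k₂ = √(2m(E − U))/ℏ = 5.167 on the right.
Continuity of ψ and ψ′ at the step yields the reflection amplitude r = (k₁ − k₂)/(k₁ + k₂) = 0.08472; thus R = |r|² = 0.007177, T = 0.9928.

R = 0.00718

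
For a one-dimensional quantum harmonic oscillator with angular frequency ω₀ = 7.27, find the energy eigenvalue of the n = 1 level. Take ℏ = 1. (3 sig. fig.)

The oscillator eigenvalues are E_n = ℏω₀(n + ½), so E_1 = 7.27 × 1.5 = 10.91.

E = 10.9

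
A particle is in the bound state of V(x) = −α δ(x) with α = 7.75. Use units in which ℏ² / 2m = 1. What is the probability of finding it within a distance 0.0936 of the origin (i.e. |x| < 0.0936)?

P = 0.516

The normalised bound state is ψ = √κ e^{−κ|x|} with κ = mα/ℏ² = 3.875.
P(|x| < d) = ∫_{−d}^{d} κ e^{−2κ|x|} dx = 1 − e^{−2κd} = 1 − e^{−0.7254} = 0.5159.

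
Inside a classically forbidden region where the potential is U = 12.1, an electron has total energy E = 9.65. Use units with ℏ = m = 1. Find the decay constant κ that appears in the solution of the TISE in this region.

κ = 2.21

Since E < U the TISE in this region is ψ'' = κ²ψ with κ = √(2m(U − E))/ℏ.
κ = √(2 × 1 × 2.45) = 2.214.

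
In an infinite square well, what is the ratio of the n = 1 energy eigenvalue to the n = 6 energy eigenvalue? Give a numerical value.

Since E_n ∝ n², the ratio is (1/6)² = 0.0277778.

0.0277778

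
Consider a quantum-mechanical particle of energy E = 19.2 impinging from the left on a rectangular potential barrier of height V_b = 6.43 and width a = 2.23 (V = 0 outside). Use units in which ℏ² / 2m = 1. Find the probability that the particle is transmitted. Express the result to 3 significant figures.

E > V_b: inside the barrier k₂ = √(2m(E − V_b))/ℏ = 3.574, k₂a = 7.969.
Matching at both interfaces gives T⁻¹ = 1 + V_b² sin²(k₂a) / [4E(E − V_b)] = 1.042, hence T = 0.960.

T = 0.960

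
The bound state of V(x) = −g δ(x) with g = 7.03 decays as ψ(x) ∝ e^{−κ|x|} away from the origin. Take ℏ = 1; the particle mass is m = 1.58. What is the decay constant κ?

Integrating the TISE across x = 0 gives the cusp condition ψ'(0⁺) − ψ'(0⁻) = −(2mg/ℏ²)ψ(0).
With ψ ∝ e^{−κ|x|} this yields −2κ = −2mg/ℏ², so κ = mg/ℏ² = 11.11.

κ = 11.1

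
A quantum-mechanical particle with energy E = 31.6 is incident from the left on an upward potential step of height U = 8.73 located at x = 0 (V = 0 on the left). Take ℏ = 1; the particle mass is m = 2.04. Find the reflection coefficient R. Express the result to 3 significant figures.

R = 0.00651

On each side the TISE gives plane waves with k = √(2m(E − V))/ℏ: k₁ = √(2·2.04·31.6) = 11.35, k₂ = √(2·2.04·22.87) = 9.660.
Matching ψ and ψ′ at x = 0 gives r = (k₁ − k₂)/(k₁ + k₂), so R = r² = 0.006506 and T = 1 − R = 0.9935.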